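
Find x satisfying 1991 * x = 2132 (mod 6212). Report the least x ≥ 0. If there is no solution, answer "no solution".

3820

First find gcd(1991, 6212):
6212 = 3*1991 + 239
1991 = 8*239 + 79
239 = 3*79 + 2
79 = 39*2 + 1
2 = 2*1 + 0
gcd = 1, so a unique solution mod 6212 exists.
Back-substitute for the Bézout coefficients:
1 = 79 − 39·2
1 = −39·239 + 118·79
1 = 118·1991 − 983·239
1 = −983·6212 + 3067·1991
So 1991·(3067) ≡ 1 (mod 6212), giving 1991⁻¹ ≡ 3067.
x ≡ 1991⁻¹·2132 ≡ 3067·2132 ≡ 3820 (mod 6212).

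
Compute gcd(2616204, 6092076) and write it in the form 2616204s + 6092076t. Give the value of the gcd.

12

Repeated division:
6092076 = 2·2616204 + 859668
2616204 = 3·859668 + 37200
859668 = 23·37200 + 4068
37200 = 9·4068 + 588
4068 = 6·588 + 540
588 = 1·540 + 48
540 = 11·48 + 12
48 = 4·12 + 0
gcd(2616204, 6092076) = 12.
Back-substituting:
12 = 540 − 11·48
12 = −11·588 + 12·540
12 = 12·4068 − 83·588
12 = −83·37200 + 759·4068
12 = 759·859668 − 17540·37200
12 = −17540·2616204 + 53379·859668
12 = 53379·6092076 − 124298·2616204
So 12 = (53379)·6092076 + (-124298)·2616204.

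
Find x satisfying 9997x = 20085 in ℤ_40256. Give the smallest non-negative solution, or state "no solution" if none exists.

16073

First find gcd(9997, 40256):
40256 = 4*9997 + 268
9997 = 37*268 + 81
268 = 3*81 + 25
81 = 3*25 + 6
25 = 4*6 + 1
6 = 6*1 + 0
gcd = 1, so a unique solution mod 40256 exists.
Back-substitute for the Bézout coefficients:
1 = 25 − 4·6
1 = −4·81 + 13·25
1 = 13·268 − 43·81
1 = −43·9997 + 1604·268
1 = 1604·40256 − 6459·9997
So 9997·(-6459) ≡ 1 (mod 40256), giving 9997⁻¹ ≡ 33797.
x ≡ 9997⁻¹·20085 ≡ 33797·20085 ≡ 16073 (mod 40256).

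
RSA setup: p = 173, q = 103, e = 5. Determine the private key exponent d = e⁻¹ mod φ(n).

3509

φ(n) = (p−1)(q−1) = 172·102 = 17544.
Need d with 5·d ≡ 1 (mod 17544). Apply the extended Euclidean algorithm:
17544 = 3508·5 + 4
5 = 1·4 + 1
4 = 4·1 + 0
Back-substitute:
1 = 5 − 4
1 = −17544 + 3509·5
So 5·3509 ≡ 1 (mod 17544), hence d = 3509.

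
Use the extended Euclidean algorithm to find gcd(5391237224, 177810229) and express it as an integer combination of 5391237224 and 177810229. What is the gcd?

Repeated division:
5391237224 = 30×177810229 + 56930354
177810229 = 3×56930354 + 7019167
56930354 = 8×7019167 + 777018
7019167 = 9×777018 + 26005
777018 = 29×26005 + 22873
26005 = 1×22873 + 3132
22873 = 7×3132 + 949
3132 = 3×949 + 285
949 = 3×285 + 94
285 = 3×94 + 3
94 = 31×3 + 1
3 = 3×1 + 0
gcd(5391237224, 177810229) = 1.
Working backward:
1 = 94 − 31·3
1 = −31·285 + 94·94
1 = 94·949 − 313·285
1 = −313·3132 + 1033·949
1 = 1033·22873 − 7544·3132
1 = −7544·26005 + 8577·22873
1 = 8577·777018 − 256277·26005
1 = −256277·7019167 + 2315070·777018
1 = 2315070·56930354 − 18776837·7019167
1 = −18776837·177810229 + 58645581·56930354
1 = 58645581·5391237224 − 1778144267·177810229
So 1 = (58645581)·5391237224 + (-1778144267)·177810229.

1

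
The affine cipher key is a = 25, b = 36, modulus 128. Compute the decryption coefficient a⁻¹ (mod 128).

Run Euclid on (128, 25):
128 = 5·25 + 3
25 = 8·3 + 1
3 = 3·1 + 0
gcd = 1, so the inverse exists. Back-substitute:
1 = 25 − 8·3
1 = −8·128 + 41·25
So 25·41 ≡ 1 (mod 128).

41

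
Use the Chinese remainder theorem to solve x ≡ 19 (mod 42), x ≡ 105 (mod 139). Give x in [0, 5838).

Write x = 19 + 42·k. Then 42·k ≡ 105 − 19 ≡ 86 (mod 139).
Need 42⁻¹ mod 139. Extended Euclid on (139, 42):
139 = 3·42 + 13
42 = 3·13 + 3
13 = 4·3 + 1
3 = 3·1 + 0
Back-substitute:
1 = 13 − 4·3
1 = −4·42 + 13·13
1 = 13·139 − 43·42
42⁻¹ ≡ 96 (mod 139), so k ≡ 96·86 ≡ 55 (mod 139).
x = 19 + 42·55 = 2329.

2329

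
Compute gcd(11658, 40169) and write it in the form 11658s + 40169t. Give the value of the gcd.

Apply Euclid's algorithm to 40169 and 11658:
40169 = 3·11658 + 5195
11658 = 2·5195 + 1268
5195 = 4·1268 + 123
1268 = 10·123 + 38
123 = 3·38 + 9
38 = 4·9 + 2
9 = 4·2 + 1
2 = 2·1 + 0
gcd(11658, 40169) = 1.
Express as a combination:
1 = 9 − 4·2
1 = −4·38 + 17·9
1 = 17·123 − 55·38
1 = −55·1268 + 567·123
1 = 567·5195 − 2323·1268
1 = −2323·11658 + 5213·5195
1 = 5213·40169 − 17962·11658
So 1 = (5213)·40169 + (-17962)·11658.

1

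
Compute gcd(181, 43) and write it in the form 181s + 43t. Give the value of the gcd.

1

Euclidean algorithm:
181 = 4×43 + 9
43 = 4×9 + 7
9 = 1×7 + 2
7 = 3×2 + 1
2 = 2×1 + 0
gcd(181, 43) = 1.
Working backward:
1 = 7 − 3·2
1 = −3·9 + 4·7
1 = 4·43 − 19·9
1 = −19·181 + 80·43
So 1 = (-19)·181 + (80)·43.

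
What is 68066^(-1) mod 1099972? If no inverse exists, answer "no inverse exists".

no inverse exists

Compute gcd(68066, 1099972):
1099972 = 16·68066 + 10916
68066 = 6·10916 + 2570
10916 = 4·2570 + 636
2570 = 4·636 + 26
636 = 24·26 + 12
26 = 2·12 + 2
12 = 6·2 + 0
Since gcd = 2 > 1, 68066 is not a unit mod 1099972.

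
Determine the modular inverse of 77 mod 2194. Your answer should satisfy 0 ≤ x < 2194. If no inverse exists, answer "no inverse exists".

57

Apply the Euclidean algorithm to 2194 and 77:
2194 = 28×77 + 38
77 = 2×38 + 1
38 = 38×1 + 0
The gcd is 1. Working backward:
1 = 77 − 2·38
1 = −2·2194 + 57·77
So 77·57 ≡ 1 (mod 2194).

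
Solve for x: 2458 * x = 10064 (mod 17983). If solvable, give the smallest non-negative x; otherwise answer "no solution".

17036

First find gcd(2458, 17983):
17983 = 7·2458 + 777
2458 = 3·777 + 127
777 = 6·127 + 15
127 = 8·15 + 7
15 = 2·7 + 1
7 = 7·1 + 0
gcd = 1, so a unique solution mod 17983 exists.
Back-substitute for the Bézout coefficients:
1 = 15 − 2·7
1 = −2·127 + 17·15
1 = 17·777 − 104·127
1 = −104·2458 + 329·777
1 = 329·17983 − 2407·2458
So 2458·(-2407) ≡ 1 (mod 17983), giving 2458⁻¹ ≡ 15576.
x ≡ 2458⁻¹·10064 ≡ 15576·10064 ≡ 17036 (mod 17983).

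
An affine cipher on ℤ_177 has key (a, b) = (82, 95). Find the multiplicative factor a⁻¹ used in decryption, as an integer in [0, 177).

136

Extended Euclidean algorithm:
177 = 2·82 + 13
82 = 6·13 + 4
13 = 3·4 + 1
4 = 4·1 + 0
The gcd is 1. Working backward:
1 = 13 − 3·4
1 = −3·82 + 19·13
1 = 19·177 − 41·82
Thus 82·(-41) ≡ 1 (mod 177); reducing, -41 mod 177 = 136.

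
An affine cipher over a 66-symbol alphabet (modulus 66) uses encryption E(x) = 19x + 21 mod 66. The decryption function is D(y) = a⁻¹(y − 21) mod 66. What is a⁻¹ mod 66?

Run Euclid on (66, 19):
66 = 3×19 + 9
19 = 2×9 + 1
9 = 9×1 + 0
The gcd is 1. Working backward:
1 = 19 − 2·9
1 = −2·66 + 7·19
So 19·7 ≡ 1 (mod 66).

7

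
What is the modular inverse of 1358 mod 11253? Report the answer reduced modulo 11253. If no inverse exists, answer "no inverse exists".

gcd(11253, 1358) by repeated division:
11253 = 8·1358 + 389
1358 = 3·389 + 191
389 = 2·191 + 7
191 = 27·7 + 2
7 = 3·2 + 1
2 = 2·1 + 0
Since gcd(1358, 11253) = 1, back-substitute to write 1 as a combination:
1 = 7 − 3·2
1 = −3·191 + 82·7
1 = 82·389 − 167·191
1 = −167·1358 + 583·389
1 = 583·11253 − 4831·1358
Hence 1358⁻¹ ≡ -4831 ≡ 6422 (mod 11253).

6422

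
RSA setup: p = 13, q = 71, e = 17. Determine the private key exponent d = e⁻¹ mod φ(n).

φ(n) = (p−1)(q−1) = 12·70 = 840.
Need d with 17·d ≡ 1 (mod 840). Apply the extended Euclidean algorithm:
840 = 49·17 + 7
17 = 2·7 + 3
7 = 2·3 + 1
3 = 3·1 + 0
Back-substitute:
1 = 7 − 2·3
1 = −2·17 + 5·7
1 = 5·840 − 247·17
So 17·(-247) ≡ 1 (mod 840), hence d ≡ -247 ≡ 593 (mod 840).

593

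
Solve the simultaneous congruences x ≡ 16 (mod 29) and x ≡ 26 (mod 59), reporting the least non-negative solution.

1147

Write x = 16 + 29·k. Then 29·k ≡ 26 − 16 ≡ 10 (mod 59).
Need 29⁻¹ mod 59. Extended Euclid on (59, 29):
59 = 2×29 + 1
29 = 29×1 + 0
Back-substitute:
1 = 59 − 2·29
29⁻¹ ≡ 57 (mod 59), so k ≡ 57·10 ≡ 39 (mod 59).
x = 16 + 29·39 = 1147.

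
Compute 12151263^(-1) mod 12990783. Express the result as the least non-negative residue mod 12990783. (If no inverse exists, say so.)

Compute gcd(12151263, 12990783):
12990783 = 1*12151263 + 839520
12151263 = 14*839520 + 397983
839520 = 2*397983 + 43554
397983 = 9*43554 + 5997
43554 = 7*5997 + 1575
5997 = 3*1575 + 1272
1575 = 1*1272 + 303
1272 = 4*303 + 60
303 = 5*60 + 3
60 = 20*3 + 0
Since gcd = 3 > 1, 12151263 is not a unit mod 12990783.

no inverse exists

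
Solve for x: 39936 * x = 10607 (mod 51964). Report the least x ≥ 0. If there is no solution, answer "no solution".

gcd(39936, 51964):
51964 = 1·39936 + 12028
39936 = 3·12028 + 3852
12028 = 3·3852 + 472
3852 = 8·472 + 76
472 = 6·76 + 16
76 = 4·16 + 12
16 = 1·12 + 4
12 = 3·4 + 0
gcd = 4, but 4 ∤ 10607, so the congruence has no solution.

no solution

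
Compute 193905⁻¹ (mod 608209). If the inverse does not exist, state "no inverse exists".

24265

gcd(608209, 193905) by repeated division:
608209 = 3×193905 + 26494
193905 = 7×26494 + 8447
26494 = 3×8447 + 1153
8447 = 7×1153 + 376
1153 = 3×376 + 25
376 = 15×25 + 1
25 = 25×1 + 0
The gcd is 1. Working backward:
1 = 376 − 15·25
1 = −15·1153 + 46·376
1 = 46·8447 − 337·1153
1 = −337·26494 + 1057·8447
1 = 1057·193905 − 7736·26494
1 = −7736·608209 + 24265·193905
So 193905·24265 ≡ 1 (mod 608209).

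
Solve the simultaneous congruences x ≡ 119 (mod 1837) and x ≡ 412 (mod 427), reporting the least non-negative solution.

Write x = 119 + 1837·k. Then 1837·k ≡ 412 − 119 ≡ 293 (mod 427).
Need 1837⁻¹ mod 427. Extended Euclid on (427, 129):
427 = 3*129 + 40
129 = 3*40 + 9
40 = 4*9 + 4
9 = 2*4 + 1
4 = 4*1 + 0
Back-substitute:
1 = 9 − 2·4
1 = −2·40 + 9·9
1 = 9·129 − 29·40
1 = −29·427 + 96·129
1837⁻¹ ≡ 96 (mod 427), so k ≡ 96·293 ≡ 373 (mod 427).
x = 119 + 1837·373 = 685320.

685320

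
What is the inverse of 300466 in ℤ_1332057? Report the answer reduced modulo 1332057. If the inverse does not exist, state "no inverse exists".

Extended Euclidean algorithm:
1332057 = 4*300466 + 130193
300466 = 2*130193 + 40080
130193 = 3*40080 + 9953
40080 = 4*9953 + 268
9953 = 37*268 + 37
268 = 7*37 + 9
37 = 4*9 + 1
9 = 9*1 + 0
gcd = 1, so the inverse exists. Back-substitute:
1 = 37 − 4·9
1 = −4·268 + 29·37
1 = 29·9953 − 1077·268
1 = −1077·40080 + 4337·9953
1 = 4337·130193 − 14088·40080
1 = −14088·300466 + 32513·130193
1 = 32513·1332057 − 144140·300466
So 300466·(-144140) ≡ 1 (mod 1332057), and -144140 ≡ 1187917 (mod 1332057).

1187917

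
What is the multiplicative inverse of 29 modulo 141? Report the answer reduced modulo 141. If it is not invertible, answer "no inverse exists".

Run Euclid on (141, 29):
141 = 4·29 + 25
29 = 1·25 + 4
25 = 6·4 + 1
4 = 4·1 + 0
Since gcd(29, 141) = 1, back-substitute to write 1 as a combination:
1 = 25 − 6·4
1 = −6·29 + 7·25
1 = 7·141 − 34·29
Thus 29·(-34) ≡ 1 (mod 141); reducing, -34 mod 141 = 107.

107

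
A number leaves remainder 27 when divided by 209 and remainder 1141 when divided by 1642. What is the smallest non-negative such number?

Write x = 27 + 209·k. Then 209·k ≡ 1141 − 27 ≡ 1114 (mod 1642).
Need 209⁻¹ mod 1642. Extended Euclid on (1642, 209):
1642 = 7·209 + 179
209 = 1·179 + 30
179 = 5·30 + 29
30 = 1·29 + 1
29 = 29·1 + 0
Back-substitute:
1 = 30 − 29
1 = −179 + 6·30
1 = 6·209 − 7·179
1 = −7·1642 + 55·209
209⁻¹ ≡ 55 (mod 1642), so k ≡ 55·1114 ≡ 516 (mod 1642).
x = 27 + 209·516 = 107871.

107871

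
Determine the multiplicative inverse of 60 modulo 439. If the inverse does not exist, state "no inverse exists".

Extended Euclidean algorithm:
439 = 7*60 + 19
60 = 3*19 + 3
19 = 6*3 + 1
3 = 3*1 + 0
The gcd is 1. Working backward:
1 = 19 − 6·3
1 = −6·60 + 19·19
1 = 19·439 − 139·60
So 60·(-139) ≡ 1 (mod 439), and -139 ≡ 300 (mod 439).

300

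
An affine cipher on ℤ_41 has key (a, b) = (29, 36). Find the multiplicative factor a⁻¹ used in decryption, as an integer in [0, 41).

Run Euclid on (41, 29):
41 = 1·29 + 12
29 = 2·12 + 5
12 = 2·5 + 2
5 = 2·2 + 1
2 = 2·1 + 0
Since gcd(29, 41) = 1, back-substitute to write 1 as a combination:
1 = 5 − 2·2
1 = −2·12 + 5·5
1 = 5·29 − 12·12
1 = −12·41 + 17·29
So 29·17 ≡ 1 (mod 41).

17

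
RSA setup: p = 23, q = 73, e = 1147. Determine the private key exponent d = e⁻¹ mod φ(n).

φ(n) = (p−1)(q−1) = 22·72 = 1584.
Need d with 1147·d ≡ 1 (mod 1584). Apply the extended Euclidean algorithm:
1584 = 1*1147 + 437
1147 = 2*437 + 273
437 = 1*273 + 164
273 = 1*164 + 109
164 = 1*109 + 55
109 = 1*55 + 54
55 = 1*54 + 1
54 = 54*1 + 0
Back-substitute:
1 = 55 − 54
1 = −109 + 2·55
1 = 2·164 − 3·109
1 = −3·273 + 5·164
1 = 5·437 − 8·273
1 = −8·1147 + 21·437
1 = 21·1584 − 29·1147
So 1147·(-29) ≡ 1 (mod 1584), hence d ≡ -29 ≡ 1555 (mod 1584).

1555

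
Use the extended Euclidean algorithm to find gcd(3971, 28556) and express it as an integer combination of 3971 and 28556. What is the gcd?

Repeated division:
28556 = 7·3971 + 759
3971 = 5·759 + 176
759 = 4·176 + 55
176 = 3·55 + 11
55 = 5·11 + 0
gcd(3971, 28556) = 11.
Back-substituting:
11 = 176 − 3·55
11 = −3·759 + 13·176
11 = 13·3971 − 68·759
11 = −68·28556 + 489·3971
So 11 = (-68)·28556 + (489)·3971.

11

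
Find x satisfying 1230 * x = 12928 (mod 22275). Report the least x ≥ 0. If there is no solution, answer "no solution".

gcd(1230, 22275):
22275 = 18·1230 + 135
1230 = 9·135 + 15
135 = 9·15 + 0
gcd = 15, but 15 ∤ 12928, so the congruence has no solution.

no solution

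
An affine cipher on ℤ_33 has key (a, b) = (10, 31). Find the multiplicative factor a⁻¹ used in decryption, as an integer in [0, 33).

10

Run Euclid on (33, 10):
33 = 3×10 + 3
10 = 3×3 + 1
3 = 3×1 + 0
gcd = 1, so the inverse exists. Back-substitute:
1 = 10 − 3·3
1 = −3·33 + 10·10
So 10·10 ≡ 1 (mod 33).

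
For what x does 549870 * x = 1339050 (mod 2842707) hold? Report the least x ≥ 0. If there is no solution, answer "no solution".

381739

First find gcd(549870, 2842707):
2842707 = 5×549870 + 93357
549870 = 5×93357 + 83085
93357 = 1×83085 + 10272
83085 = 8×10272 + 909
10272 = 11×909 + 273
909 = 3×273 + 90
273 = 3×90 + 3
90 = 30×3 + 0
gcd = 3 and 3 | 1339050, so solutions exist. Divide through by 3: 183290x ≡ 446350 (mod 947569).
Now find 183290⁻¹ mod 947569:
947569 = 5×183290 + 31119
183290 = 5×31119 + 27695
31119 = 1×27695 + 3424
27695 = 8×3424 + 303
3424 = 11×303 + 91
303 = 3×91 + 30
91 = 3×30 + 1
30 = 30×1 + 0
Back-substitute:
1 = 91 − 3·30
1 = −3·303 + 10·91
1 = 10·3424 − 113·303
1 = −113·27695 + 914·3424
1 = 914·31119 − 1027·27695
1 = −1027·183290 + 6049·31119
1 = 6049·947569 − 31272·183290
So 183290·(-31272) ≡ 1 (mod 947569), i.e. 183290⁻¹ ≡ 916297.
Then x ≡ 916297·446350 ≡ 381739 (mod 947569); the smallest non-negative solution is x = 381739.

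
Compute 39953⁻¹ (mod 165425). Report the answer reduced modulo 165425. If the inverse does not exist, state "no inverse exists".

Apply the Euclidean algorithm to 165425 and 39953:
165425 = 4×39953 + 5613
39953 = 7×5613 + 662
5613 = 8×662 + 317
662 = 2×317 + 28
317 = 11×28 + 9
28 = 3×9 + 1
9 = 9×1 + 0
gcd = 1, so the inverse exists. Back-substitute:
1 = 28 − 3·9
1 = −3·317 + 34·28
1 = 34·662 − 71·317
1 = −71·5613 + 602·662
1 = 602·39953 − 4285·5613
1 = −4285·165425 + 17742·39953
So 39953·17742 ≡ 1 (mod 165425).

17742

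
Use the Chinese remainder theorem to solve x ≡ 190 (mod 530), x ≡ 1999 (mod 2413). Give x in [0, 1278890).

1056480

Write x = 190 + 530·k. Then 530·k ≡ 1999 − 190 ≡ 1809 (mod 2413).
Need 530⁻¹ mod 2413. Extended Euclid on (2413, 530):
2413 = 4*530 + 293
530 = 1*293 + 237
293 = 1*237 + 56
237 = 4*56 + 13
56 = 4*13 + 4
13 = 3*4 + 1
4 = 4*1 + 0
Back-substitute:
1 = 13 − 3·4
1 = −3·56 + 13·13
1 = 13·237 − 55·56
1 = −55·293 + 68·237
1 = 68·530 − 123·293
1 = −123·2413 + 560·530
530⁻¹ ≡ 560 (mod 2413), so k ≡ 560·1809 ≡ 1993 (mod 2413).
x = 190 + 530·1993 = 1056480.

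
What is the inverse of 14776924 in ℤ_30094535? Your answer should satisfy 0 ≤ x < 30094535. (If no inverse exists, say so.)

gcd(30094535, 14776924) by repeated division:
30094535 = 2*14776924 + 540687
14776924 = 27*540687 + 178375
540687 = 3*178375 + 5562
178375 = 32*5562 + 391
5562 = 14*391 + 88
391 = 4*88 + 39
88 = 2*39 + 10
39 = 3*10 + 9
10 = 1*9 + 1
9 = 9*1 + 0
The gcd is 1. Working backward:
1 = 10 − 9
1 = −39 + 4·10
1 = 4·88 − 9·39
1 = −9·391 + 40·88
1 = 40·5562 − 569·391
1 = −569·178375 + 18248·5562
1 = 18248·540687 − 55313·178375
1 = −55313·14776924 + 1511699·540687
1 = 1511699·30094535 − 3078711·14776924
Thus 14776924·(-3078711) ≡ 1 (mod 30094535); reducing, -3078711 mod 30094535 = 27015824.

27015824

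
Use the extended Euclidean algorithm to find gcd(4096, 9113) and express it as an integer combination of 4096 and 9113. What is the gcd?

Apply Euclid's algorithm to 9113 and 4096:
9113 = 2*4096 + 921
4096 = 4*921 + 412
921 = 2*412 + 97
412 = 4*97 + 24
97 = 4*24 + 1
24 = 24*1 + 0
gcd(4096, 9113) = 1.
Working backward:
1 = 97 − 4·24
1 = −4·412 + 17·97
1 = 17·921 − 38·412
1 = −38·4096 + 169·921
1 = 169·9113 − 376·4096
So 1 = (169)·9113 + (-376)·4096.

1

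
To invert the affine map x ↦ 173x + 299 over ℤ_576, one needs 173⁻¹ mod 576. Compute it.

293

gcd(576, 173) by repeated division:
576 = 3×173 + 57
173 = 3×57 + 2
57 = 28×2 + 1
2 = 2×1 + 0
gcd = 1, so the inverse exists. Back-substitute:
1 = 57 − 28·2
1 = −28·173 + 85·57
1 = 85·576 − 283·173
Thus 173·(-283) ≡ 1 (mod 576); reducing, -283 mod 576 = 293.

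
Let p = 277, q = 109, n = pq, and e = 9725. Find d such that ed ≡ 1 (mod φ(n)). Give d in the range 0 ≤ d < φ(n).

φ(n) = (p−1)(q−1) = 276·108 = 29808.
Need d with 9725·d ≡ 1 (mod 29808). Apply the extended Euclidean algorithm:
29808 = 3·9725 + 633
9725 = 15·633 + 230
633 = 2·230 + 173
230 = 1·173 + 57
173 = 3·57 + 2
57 = 28·2 + 1
2 = 2·1 + 0
Back-substitute:
1 = 57 − 28·2
1 = −28·173 + 85·57
1 = 85·230 − 113·173
1 = −113·633 + 311·230
1 = 311·9725 − 4778·633
1 = −4778·29808 + 14645·9725
So 9725·14645 ≡ 1 (mod 29808), hence d = 14645.

14645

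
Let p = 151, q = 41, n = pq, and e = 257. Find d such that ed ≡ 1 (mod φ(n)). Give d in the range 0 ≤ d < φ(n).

φ(n) = (p−1)(q−1) = 150·40 = 6000.
Need d with 257·d ≡ 1 (mod 6000). Apply the extended Euclidean algorithm:
6000 = 23*257 + 89
257 = 2*89 + 79
89 = 1*79 + 10
79 = 7*10 + 9
10 = 1*9 + 1
9 = 9*1 + 0
Back-substitute:
1 = 10 − 9
1 = −79 + 8·10
1 = 8·89 − 9·79
1 = −9·257 + 26·89
1 = 26·6000 − 607·257
So 257·(-607) ≡ 1 (mod 6000), hence d ≡ -607 ≡ 5393 (mod 6000).

5393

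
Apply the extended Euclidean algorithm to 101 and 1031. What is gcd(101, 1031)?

Apply Euclid's algorithm to 1031 and 101:
1031 = 10×101 + 21
101 = 4×21 + 17
21 = 1×17 + 4
17 = 4×4 + 1
4 = 4×1 + 0
gcd(101, 1031) = 1.
Back-substituting:
1 = 17 − 4·4
1 = −4·21 + 5·17
1 = 5·101 − 24·21
1 = −24·1031 + 245·101
So 1 = (-24)·1031 + (245)·101.

1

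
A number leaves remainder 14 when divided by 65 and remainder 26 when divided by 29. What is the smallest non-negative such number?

Write x = 14 + 65·k. Then 65·k ≡ 26 − 14 ≡ 12 (mod 29).
Need 65⁻¹ mod 29. Extended Euclid on (29, 7):
29 = 4×7 + 1
7 = 7×1 + 0
Back-substitute:
1 = 29 − 4·7
65⁻¹ ≡ 25 (mod 29), so k ≡ 25·12 ≡ 10 (mod 29).
x = 14 + 65·10 = 664.

664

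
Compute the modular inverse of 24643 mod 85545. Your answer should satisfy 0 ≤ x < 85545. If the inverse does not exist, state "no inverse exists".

gcd(85545, 24643) by repeated division:
85545 = 3·24643 + 11616
24643 = 2·11616 + 1411
11616 = 8·1411 + 328
1411 = 4·328 + 99
328 = 3·99 + 31
99 = 3·31 + 6
31 = 5·6 + 1
6 = 6·1 + 0
Since gcd(24643, 85545) = 1, back-substitute to write 1 as a combination:
1 = 31 − 5·6
1 = −5·99 + 16·31
1 = 16·328 − 53·99
1 = −53·1411 + 228·328
1 = 228·11616 − 1877·1411
1 = −1877·24643 + 3982·11616
1 = 3982·85545 − 13823·24643
Hence 24643⁻¹ ≡ -13823 ≡ 71722 (mod 85545).

71722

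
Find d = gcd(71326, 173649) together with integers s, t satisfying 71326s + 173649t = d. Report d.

Euclidean algorithm:
173649 = 2×71326 + 30997
71326 = 2×30997 + 9332
30997 = 3×9332 + 3001
9332 = 3×3001 + 329
3001 = 9×329 + 40
329 = 8×40 + 9
40 = 4×9 + 4
9 = 2×4 + 1
4 = 4×1 + 0
gcd(71326, 173649) = 1.
Back-substituting:
1 = 9 − 2·4
1 = −2·40 + 9·9
1 = 9·329 − 74·40
1 = −74·3001 + 675·329
1 = 675·9332 − 2099·3001
1 = −2099·30997 + 6972·9332
1 = 6972·71326 − 16043·30997
1 = −16043·173649 + 39058·71326
So 1 = (-16043)·173649 + (39058)·71326.

1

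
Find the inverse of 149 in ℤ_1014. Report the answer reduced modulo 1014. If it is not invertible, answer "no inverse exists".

Apply the Euclidean algorithm to 1014 and 149:
1014 = 6·149 + 120
149 = 1·120 + 29
120 = 4·29 + 4
29 = 7·4 + 1
4 = 4·1 + 0
The gcd is 1. Working backward:
1 = 29 − 7·4
1 = −7·120 + 29·29
1 = 29·149 − 36·120
1 = −36·1014 + 245·149
So 149·245 ≡ 1 (mod 1014).

245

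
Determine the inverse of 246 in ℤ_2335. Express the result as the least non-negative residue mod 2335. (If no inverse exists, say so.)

Extended Euclidean algorithm:
2335 = 9×246 + 121
246 = 2×121 + 4
121 = 30×4 + 1
4 = 4×1 + 0
Since gcd(246, 2335) = 1, back-substitute to write 1 as a combination:
1 = 121 − 30·4
1 = −30·246 + 61·121
1 = 61·2335 − 579·246
Thus 246·(-579) ≡ 1 (mod 2335); reducing, -579 mod 2335 = 1756.

1756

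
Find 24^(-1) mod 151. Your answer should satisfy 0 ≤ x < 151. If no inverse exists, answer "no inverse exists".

107

Apply the Euclidean algorithm to 151 and 24:
151 = 6·24 + 7
24 = 3·7 + 3
7 = 2·3 + 1
3 = 3·1 + 0
gcd = 1, so the inverse exists. Back-substitute:
1 = 7 − 2·3
1 = −2·24 + 7·7
1 = 7·151 − 44·24
So 24·(-44) ≡ 1 (mod 151), and -44 ≡ 107 (mod 151).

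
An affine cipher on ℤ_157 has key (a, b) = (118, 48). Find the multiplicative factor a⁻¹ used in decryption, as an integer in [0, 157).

gcd(157, 118) by repeated division:
157 = 1*118 + 39
118 = 3*39 + 1
39 = 39*1 + 0
gcd = 1, so the inverse exists. Back-substitute:
1 = 118 − 3·39
1 = −3·157 + 4·118
So 118·4 ≡ 1 (mod 157).

4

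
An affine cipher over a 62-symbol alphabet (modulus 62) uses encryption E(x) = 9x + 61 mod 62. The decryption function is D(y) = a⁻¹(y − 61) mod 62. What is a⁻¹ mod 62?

Extended Euclidean algorithm:
62 = 6·9 + 8
9 = 1·8 + 1
8 = 8·1 + 0
The gcd is 1. Working backward:
1 = 9 − 8
1 = −62 + 7·9
So 9·7 ≡ 1 (mod 62).

7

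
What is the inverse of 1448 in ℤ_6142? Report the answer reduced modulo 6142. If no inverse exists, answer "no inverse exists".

no inverse exists

Euclidean algorithm on 6142, 1448:
6142 = 4×1448 + 350
1448 = 4×350 + 48
350 = 7×48 + 14
48 = 3×14 + 6
14 = 2×6 + 2
6 = 3×2 + 0
The gcd is 2, not 1, hence no inverse exists.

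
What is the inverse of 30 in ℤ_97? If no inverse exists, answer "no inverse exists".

gcd(97, 30) by repeated division:
97 = 3*30 + 7
30 = 4*7 + 2
7 = 3*2 + 1
2 = 2*1 + 0
The gcd is 1. Working backward:
1 = 7 − 3·2
1 = −3·30 + 13·7
1 = 13·97 − 42·30
So 30·(-42) ≡ 1 (mod 97), and -42 ≡ 55 (mod 97).

55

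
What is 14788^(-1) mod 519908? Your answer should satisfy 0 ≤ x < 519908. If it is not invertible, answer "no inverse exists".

Compute gcd(14788, 519908):
519908 = 35*14788 + 2328
14788 = 6*2328 + 820
2328 = 2*820 + 688
820 = 1*688 + 132
688 = 5*132 + 28
132 = 4*28 + 20
28 = 1*20 + 8
20 = 2*8 + 4
8 = 2*4 + 0
The gcd is 4, not 1, hence no inverse exists.

no inverse exists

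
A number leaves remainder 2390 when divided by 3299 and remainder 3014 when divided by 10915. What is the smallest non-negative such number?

Write x = 2390 + 3299·k. Then 3299·k ≡ 3014 − 2390 ≡ 624 (mod 10915).
Need 3299⁻¹ mod 10915. Extended Euclid on (10915, 3299):
10915 = 3×3299 + 1018
3299 = 3×1018 + 245
1018 = 4×245 + 38
245 = 6×38 + 17
38 = 2×17 + 4
17 = 4×4 + 1
4 = 4×1 + 0
Back-substitute:
1 = 17 − 4·4
1 = −4·38 + 9·17
1 = 9·245 − 58·38
1 = −58·1018 + 241·245
1 = 241·3299 − 781·1018
1 = −781·10915 + 2584·3299
3299⁻¹ ≡ 2584 (mod 10915), so k ≡ 2584·624 ≡ 7911 (mod 10915).
x = 2390 + 3299·7911 = 26100779.

26100779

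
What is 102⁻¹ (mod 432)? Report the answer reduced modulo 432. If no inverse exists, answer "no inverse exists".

no inverse exists

Compute gcd(102, 432):
432 = 4*102 + 24
102 = 4*24 + 6
24 = 4*6 + 0
Since gcd = 6 > 1, 102 is not a unit mod 432.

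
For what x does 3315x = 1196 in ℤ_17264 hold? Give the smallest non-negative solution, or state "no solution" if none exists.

First find gcd(3315, 17264):
17264 = 5*3315 + 689
3315 = 4*689 + 559
689 = 1*559 + 130
559 = 4*130 + 39
130 = 3*39 + 13
39 = 3*13 + 0
gcd = 13 and 13 | 1196, so solutions exist. Divide through by 13: 255x ≡ 92 (mod 1328).
Now find 255⁻¹ mod 1328:
1328 = 5·255 + 53
255 = 4·53 + 43
53 = 1·43 + 10
43 = 4·10 + 3
10 = 3·3 + 1
3 = 3·1 + 0
Back-substitute:
1 = 10 − 3·3
1 = −3·43 + 13·10
1 = 13·53 − 16·43
1 = −16·255 + 77·53
1 = 77·1328 − 401·255
So 255·(-401) ≡ 1 (mod 1328), i.e. 255⁻¹ ≡ 927.
Then x ≡ 927·92 ≡ 292 (mod 1328); the smallest non-negative solution is x = 292.

292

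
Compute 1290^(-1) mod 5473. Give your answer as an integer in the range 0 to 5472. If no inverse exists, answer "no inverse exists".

3025

Run Euclid on (5473, 1290):
5473 = 4×1290 + 313
1290 = 4×313 + 38
313 = 8×38 + 9
38 = 4×9 + 2
9 = 4×2 + 1
2 = 2×1 + 0
The gcd is 1. Working backward:
1 = 9 − 4·2
1 = −4·38 + 17·9
1 = 17·313 − 140·38
1 = −140·1290 + 577·313
1 = 577·5473 − 2448·1290
Hence 1290⁻¹ ≡ -2448 ≡ 3025 (mod 5473).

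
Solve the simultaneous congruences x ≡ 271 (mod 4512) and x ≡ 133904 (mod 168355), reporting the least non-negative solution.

623215759

Write x = 271 + 4512·k. Then 4512·k ≡ 133904 − 271 ≡ 133633 (mod 168355).
Need 4512⁻¹ mod 168355. Extended Euclid on (168355, 4512):
168355 = 37×4512 + 1411
4512 = 3×1411 + 279
1411 = 5×279 + 16
279 = 17×16 + 7
16 = 2×7 + 2
7 = 3×2 + 1
2 = 2×1 + 0
Back-substitute:
1 = 7 − 3·2
1 = −3·16 + 7·7
1 = 7·279 − 122·16
1 = −122·1411 + 617·279
1 = 617·4512 − 1973·1411
1 = −1973·168355 + 73618·4512
4512⁻¹ ≡ 73618 (mod 168355), so k ≡ 73618·133633 ≡ 138124 (mod 168355).
x = 271 + 4512·138124 = 623215759.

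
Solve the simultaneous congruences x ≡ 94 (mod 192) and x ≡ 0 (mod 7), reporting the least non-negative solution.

1246

Write x = 94 + 192·k. Then 192·k ≡ 0 − 94 ≡ 4 (mod 7).
Need 192⁻¹ mod 7. Extended Euclid on (7, 3):
7 = 2×3 + 1
3 = 3×1 + 0
Back-substitute:
1 = 7 − 2·3
192⁻¹ ≡ 5 (mod 7), so k ≡ 5·4 ≡ 6 (mod 7).
x = 94 + 192·6 = 1246.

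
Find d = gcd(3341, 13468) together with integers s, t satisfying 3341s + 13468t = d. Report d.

13

Repeated division:
13468 = 4·3341 + 104
3341 = 32·104 + 13
104 = 8·13 + 0
gcd(3341, 13468) = 13.
Express as a combination:
13 = 3341 − 32·104
13 = −32·13468 + 129·3341
So 13 = (-32)·13468 + (129)·3341.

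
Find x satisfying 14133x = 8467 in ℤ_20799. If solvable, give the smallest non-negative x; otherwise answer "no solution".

no solution

gcd(14133, 20799):
20799 = 1×14133 + 6666
14133 = 2×6666 + 801
6666 = 8×801 + 258
801 = 3×258 + 27
258 = 9×27 + 15
27 = 1×15 + 12
15 = 1×12 + 3
12 = 4×3 + 0
gcd = 3, but 3 ∤ 8467, so the congruence has no solution.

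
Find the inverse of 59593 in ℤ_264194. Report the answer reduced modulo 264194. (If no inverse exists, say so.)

70095

gcd(264194, 59593) by repeated division:
264194 = 4×59593 + 25822
59593 = 2×25822 + 7949
25822 = 3×7949 + 1975
7949 = 4×1975 + 49
1975 = 40×49 + 15
49 = 3×15 + 4
15 = 3×4 + 3
4 = 1×3 + 1
3 = 3×1 + 0
The gcd is 1. Working backward:
1 = 4 − 3
1 = −15 + 4·4
1 = 4·49 − 13·15
1 = −13·1975 + 524·49
1 = 524·7949 − 2109·1975
1 = −2109·25822 + 6851·7949
1 = 6851·59593 − 15811·25822
1 = −15811·264194 + 70095·59593
So 59593·70095 ≡ 1 (mod 264194).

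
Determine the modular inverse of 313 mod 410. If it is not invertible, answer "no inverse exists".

Extended Euclidean algorithm:
410 = 1·313 + 97
313 = 3·97 + 22
97 = 4·22 + 9
22 = 2·9 + 4
9 = 2·4 + 1
4 = 4·1 + 0
Since gcd(313, 410) = 1, back-substitute to write 1 as a combination:
1 = 9 − 2·4
1 = −2·22 + 5·9
1 = 5·97 − 22·22
1 = −22·313 + 71·97
1 = 71·410 − 93·313
Hence 313⁻¹ ≡ -93 ≡ 317 (mod 410).

317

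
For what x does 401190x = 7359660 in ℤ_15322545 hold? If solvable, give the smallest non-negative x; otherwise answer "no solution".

296394

First find gcd(401190, 15322545):
15322545 = 38·401190 + 77325
401190 = 5·77325 + 14565
77325 = 5·14565 + 4500
14565 = 3·4500 + 1065
4500 = 4·1065 + 240
1065 = 4·240 + 105
240 = 2·105 + 30
105 = 3·30 + 15
30 = 2·15 + 0
gcd = 15 and 15 | 7359660, so solutions exist. Divide through by 15: 26746x ≡ 490644 (mod 1021503).
Now find 26746⁻¹ mod 1021503:
1021503 = 38*26746 + 5155
26746 = 5*5155 + 971
5155 = 5*971 + 300
971 = 3*300 + 71
300 = 4*71 + 16
71 = 4*16 + 7
16 = 2*7 + 2
7 = 3*2 + 1
2 = 2*1 + 0
Back-substitute:
1 = 7 − 3·2
1 = −3·16 + 7·7
1 = 7·71 − 31·16
1 = −31·300 + 131·71
1 = 131·971 − 424·300
1 = −424·5155 + 2251·971
1 = 2251·26746 − 11679·5155
1 = −11679·1021503 + 446053·26746
So 26746⁻¹ ≡ 446053 (mod 1021503).
Then x ≡ 446053·490644 ≡ 296394 (mod 1021503); the smallest non-negative solution is x = 296394.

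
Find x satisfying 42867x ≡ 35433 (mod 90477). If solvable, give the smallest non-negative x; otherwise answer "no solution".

First find gcd(42867, 90477):
90477 = 2·42867 + 4743
42867 = 9·4743 + 180
4743 = 26·180 + 63
180 = 2·63 + 54
63 = 1·54 + 9
54 = 6·9 + 0
gcd = 9 and 9 | 35433, so solutions exist. Divide through by 9: 4763x ≡ 3937 (mod 10053).
Now find 4763⁻¹ mod 10053:
10053 = 2×4763 + 527
4763 = 9×527 + 20
527 = 26×20 + 7
20 = 2×7 + 6
7 = 1×6 + 1
6 = 6×1 + 0
Back-substitute:
1 = 7 − 6
1 = −20 + 3·7
1 = 3·527 − 79·20
1 = −79·4763 + 714·527
1 = 714·10053 − 1507·4763
So 4763·(-1507) ≡ 1 (mod 10053), i.e. 4763⁻¹ ≡ 8546.
Then x ≡ 8546·3937 ≡ 8264 (mod 10053); the smallest non-negative solution is x = 8264.

8264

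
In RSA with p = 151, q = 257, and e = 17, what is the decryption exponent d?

φ(n) = (p−1)(q−1) = 150·256 = 38400.
Need d with 17·d ≡ 1 (mod 38400). Apply the extended Euclidean algorithm:
38400 = 2258·17 + 14
17 = 1·14 + 3
14 = 4·3 + 2
3 = 1·2 + 1
2 = 2·1 + 0
Back-substitute:
1 = 3 − 2
1 = −14 + 5·3
1 = 5·17 − 6·14
1 = −6·38400 + 13553·17
So 17·13553 ≡ 1 (mod 38400), hence d = 13553.

13553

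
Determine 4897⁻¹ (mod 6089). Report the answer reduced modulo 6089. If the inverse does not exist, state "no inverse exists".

Run Euclid on (6089, 4897):
6089 = 1·4897 + 1192
4897 = 4·1192 + 129
1192 = 9·129 + 31
129 = 4·31 + 5
31 = 6·5 + 1
5 = 5·1 + 0
Since gcd(4897, 6089) = 1, back-substitute to write 1 as a combination:
1 = 31 − 6·5
1 = −6·129 + 25·31
1 = 25·1192 − 231·129
1 = −231·4897 + 949·1192
1 = 949·6089 − 1180·4897
Thus 4897·(-1180) ≡ 1 (mod 6089); reducing, -1180 mod 6089 = 4909.

4909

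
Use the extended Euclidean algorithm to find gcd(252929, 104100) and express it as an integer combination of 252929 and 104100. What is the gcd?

Euclidean algorithm:
252929 = 2·104100 + 44729
104100 = 2·44729 + 14642
44729 = 3·14642 + 803
14642 = 18·803 + 188
803 = 4·188 + 51
188 = 3·51 + 35
51 = 1·35 + 16
35 = 2·16 + 3
16 = 5·3 + 1
3 = 3·1 + 0
gcd(252929, 104100) = 1.
Back-substituting:
1 = 16 − 5·3
1 = −5·35 + 11·16
1 = 11·51 − 16·35
1 = −16·188 + 59·51
1 = 59·803 − 252·188
1 = −252·14642 + 4595·803
1 = 4595·44729 − 14037·14642
1 = −14037·104100 + 32669·44729
1 = 32669·252929 − 79375·104100
So 1 = (32669)·252929 + (-79375)·104100.

1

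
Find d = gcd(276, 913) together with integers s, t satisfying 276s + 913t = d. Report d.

Euclidean algorithm:
913 = 3*276 + 85
276 = 3*85 + 21
85 = 4*21 + 1
21 = 21*1 + 0
gcd(276, 913) = 1.
Back-substituting:
1 = 85 − 4·21
1 = −4·276 + 13·85
1 = 13·913 − 43·276
So 1 = (13)·913 + (-43)·276.

1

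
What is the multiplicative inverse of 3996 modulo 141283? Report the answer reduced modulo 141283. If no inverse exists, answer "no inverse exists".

99881

Run Euclid on (141283, 3996):
141283 = 35×3996 + 1423
3996 = 2×1423 + 1150
1423 = 1×1150 + 273
1150 = 4×273 + 58
273 = 4×58 + 41
58 = 1×41 + 17
41 = 2×17 + 7
17 = 2×7 + 3
7 = 2×3 + 1
3 = 3×1 + 0
The gcd is 1. Working backward:
1 = 7 − 2·3
1 = −2·17 + 5·7
1 = 5·41 − 12·17
1 = −12·58 + 17·41
1 = 17·273 − 80·58
1 = −80·1150 + 337·273
1 = 337·1423 − 417·1150
1 = −417·3996 + 1171·1423
1 = 1171·141283 − 41402·3996
Hence 3996⁻¹ ≡ -41402 ≡ 99881 (mod 141283).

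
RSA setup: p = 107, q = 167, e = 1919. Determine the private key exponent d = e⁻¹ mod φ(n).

φ(n) = (p−1)(q−1) = 106·166 = 17596.
Need d with 1919·d ≡ 1 (mod 17596). Apply the extended Euclidean algorithm:
17596 = 9*1919 + 325
1919 = 5*325 + 294
325 = 1*294 + 31
294 = 9*31 + 15
31 = 2*15 + 1
15 = 15*1 + 0
Back-substitute:
1 = 31 − 2·15
1 = −2·294 + 19·31
1 = 19·325 − 21·294
1 = −21·1919 + 124·325
1 = 124·17596 − 1137·1919
So 1919·(-1137) ≡ 1 (mod 17596), hence d ≡ -1137 ≡ 16459 (mod 17596).

16459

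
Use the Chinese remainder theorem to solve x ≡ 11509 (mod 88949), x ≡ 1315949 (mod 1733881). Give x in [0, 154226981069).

55731719051

Write x = 11509 + 88949·k. Then 88949·k ≡ 1315949 − 11509 ≡ 1304440 (mod 1733881).
Need 88949⁻¹ mod 1733881. Extended Euclid on (1733881, 88949):
1733881 = 19·88949 + 43850
88949 = 2·43850 + 1249
43850 = 35·1249 + 135
1249 = 9·135 + 34
135 = 3·34 + 33
34 = 1·33 + 1
33 = 33·1 + 0
Back-substitute:
1 = 34 − 33
1 = −135 + 4·34
1 = 4·1249 − 37·135
1 = −37·43850 + 1299·1249
1 = 1299·88949 − 2635·43850
1 = −2635·1733881 + 51364·88949
88949⁻¹ ≡ 51364 (mod 1733881), so k ≡ 51364·1304440 ≡ 626558 (mod 1733881).
x = 11509 + 88949·626558 = 55731719051.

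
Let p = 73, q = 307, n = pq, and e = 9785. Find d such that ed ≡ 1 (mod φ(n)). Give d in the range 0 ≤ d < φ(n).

φ(n) = (p−1)(q−1) = 72·306 = 22032.
Need d with 9785·d ≡ 1 (mod 22032). Apply the extended Euclidean algorithm:
22032 = 2*9785 + 2462
9785 = 3*2462 + 2399
2462 = 1*2399 + 63
2399 = 38*63 + 5
63 = 12*5 + 3
5 = 1*3 + 2
3 = 1*2 + 1
2 = 2*1 + 0
Back-substitute:
1 = 3 − 2
1 = −5 + 2·3
1 = 2·63 − 25·5
1 = −25·2399 + 952·63
1 = 952·2462 − 977·2399
1 = −977·9785 + 3883·2462
1 = 3883·22032 − 8743·9785
So 9785·(-8743) ≡ 1 (mod 22032), hence d ≡ -8743 ≡ 13289 (mod 22032).

13289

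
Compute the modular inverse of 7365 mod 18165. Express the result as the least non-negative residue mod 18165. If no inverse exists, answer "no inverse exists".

Compute gcd(7365, 18165):
18165 = 2·7365 + 3435
7365 = 2·3435 + 495
3435 = 6·495 + 465
495 = 1·465 + 30
465 = 15·30 + 15
30 = 2·15 + 0
Since gcd = 15 > 1, 7365 is not a unit mod 18165.

no inverse exists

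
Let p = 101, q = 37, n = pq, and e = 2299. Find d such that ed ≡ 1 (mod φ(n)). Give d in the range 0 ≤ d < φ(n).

1699

φ(n) = (p−1)(q−1) = 100·36 = 3600.
Need d with 2299·d ≡ 1 (mod 3600). Apply the extended Euclidean algorithm:
3600 = 1*2299 + 1301
2299 = 1*1301 + 998
1301 = 1*998 + 303
998 = 3*303 + 89
303 = 3*89 + 36
89 = 2*36 + 17
36 = 2*17 + 2
17 = 8*2 + 1
2 = 2*1 + 0
Back-substitute:
1 = 17 − 8·2
1 = −8·36 + 17·17
1 = 17·89 − 42·36
1 = −42·303 + 143·89
1 = 143·998 − 471·303
1 = −471·1301 + 614·998
1 = 614·2299 − 1085·1301
1 = −1085·3600 + 1699·2299
So 2299·1699 ≡ 1 (mod 3600), hence d = 1699.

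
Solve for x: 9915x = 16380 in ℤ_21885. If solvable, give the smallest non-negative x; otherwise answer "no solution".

First find gcd(9915, 21885):
21885 = 2×9915 + 2055
9915 = 4×2055 + 1695
2055 = 1×1695 + 360
1695 = 4×360 + 255
360 = 1×255 + 105
255 = 2×105 + 45
105 = 2×45 + 15
45 = 3×15 + 0
gcd = 15 and 15 | 16380, so solutions exist. Divide through by 15: 661x ≡ 1092 (mod 1459).
Now find 661⁻¹ mod 1459:
1459 = 2*661 + 137
661 = 4*137 + 113
137 = 1*113 + 24
113 = 4*24 + 17
24 = 1*17 + 7
17 = 2*7 + 3
7 = 2*3 + 1
3 = 3*1 + 0
Back-substitute:
1 = 7 − 2·3
1 = −2·17 + 5·7
1 = 5·24 − 7·17
1 = −7·113 + 33·24
1 = 33·137 − 40·113
1 = −40·661 + 193·137
1 = 193·1459 − 426·661
So 661·(-426) ≡ 1 (mod 1459), i.e. 661⁻¹ ≡ 1033.
Then x ≡ 1033·1092 ≡ 229 (mod 1459); the smallest non-negative solution is x = 229.

229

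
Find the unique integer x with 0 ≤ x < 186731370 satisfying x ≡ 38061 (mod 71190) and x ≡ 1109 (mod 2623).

49586301

Write x = 38061 + 71190·k. Then 71190·k ≡ 1109 − 38061 ≡ 2393 (mod 2623).
Need 71190⁻¹ mod 2623. Extended Euclid on (2623, 369):
2623 = 7×369 + 40
369 = 9×40 + 9
40 = 4×9 + 4
9 = 2×4 + 1
4 = 4×1 + 0
Back-substitute:
1 = 9 − 2·4
1 = −2·40 + 9·9
1 = 9·369 − 83·40
1 = −83·2623 + 590·369
71190⁻¹ ≡ 590 (mod 2623), so k ≡ 590·2393 ≡ 696 (mod 2623).
x = 38061 + 71190·696 = 49586301.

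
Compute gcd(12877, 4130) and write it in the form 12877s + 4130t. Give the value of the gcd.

Repeated division:
12877 = 3*4130 + 487
4130 = 8*487 + 234
487 = 2*234 + 19
234 = 12*19 + 6
19 = 3*6 + 1
6 = 6*1 + 0
gcd(12877, 4130) = 1.
Working backward:
1 = 19 − 3·6
1 = −3·234 + 37·19
1 = 37·487 − 77·234
1 = −77·4130 + 653·487
1 = 653·12877 − 2036·4130
So 1 = (653)·12877 + (-2036)·4130.

1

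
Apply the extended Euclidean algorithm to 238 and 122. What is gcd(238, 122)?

Repeated division:
238 = 1×122 + 116
122 = 1×116 + 6
116 = 19×6 + 2
6 = 3×2 + 0
gcd(238, 122) = 2.
Express as a combination:
2 = 116 − 19·6
2 = −19·122 + 20·116
2 = 20·238 − 39·122
So 2 = (20)·238 + (-39)·122.

2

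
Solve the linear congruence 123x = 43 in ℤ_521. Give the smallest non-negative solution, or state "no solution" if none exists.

First find gcd(123, 521):
521 = 4*123 + 29
123 = 4*29 + 7
29 = 4*7 + 1
7 = 7*1 + 0
gcd = 1, so a unique solution mod 521 exists.
Back-substitute for the Bézout coefficients:
1 = 29 − 4·7
1 = −4·123 + 17·29
1 = 17·521 − 72·123
So 123·(-72) ≡ 1 (mod 521), giving 123⁻¹ ≡ 449.
x ≡ 123⁻¹·43 ≡ 449·43 ≡ 30 (mod 521).

30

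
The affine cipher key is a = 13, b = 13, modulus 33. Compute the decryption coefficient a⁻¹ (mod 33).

28

Run Euclid on (33, 13):
33 = 2·13 + 7
13 = 1·7 + 6
7 = 1·6 + 1
6 = 6·1 + 0
gcd = 1, so the inverse exists. Back-substitute:
1 = 7 − 6
1 = −13 + 2·7
1 = 2·33 − 5·13
Thus 13·(-5) ≡ 1 (mod 33); reducing, -5 mod 33 = 28.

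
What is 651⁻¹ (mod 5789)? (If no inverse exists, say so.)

no inverse exists

Compute gcd(651, 5789):
5789 = 8*651 + 581
651 = 1*581 + 70
581 = 8*70 + 21
70 = 3*21 + 7
21 = 3*7 + 0
Since gcd = 7 > 1, 651 is not a unit mod 5789.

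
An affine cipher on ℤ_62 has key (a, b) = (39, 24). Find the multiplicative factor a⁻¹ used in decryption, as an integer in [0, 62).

35

Apply the Euclidean algorithm to 62 and 39:
62 = 1×39 + 23
39 = 1×23 + 16
23 = 1×16 + 7
16 = 2×7 + 2
7 = 3×2 + 1
2 = 2×1 + 0
Since gcd(39, 62) = 1, back-substitute to write 1 as a combination:
1 = 7 − 3·2
1 = −3·16 + 7·7
1 = 7·23 − 10·16
1 = −10·39 + 17·23
1 = 17·62 − 27·39
Hence 39⁻¹ ≡ -27 ≡ 35 (mod 62).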